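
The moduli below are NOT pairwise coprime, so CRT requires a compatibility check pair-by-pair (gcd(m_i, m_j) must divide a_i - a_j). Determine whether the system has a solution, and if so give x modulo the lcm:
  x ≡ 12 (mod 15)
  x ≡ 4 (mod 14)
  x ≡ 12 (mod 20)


Moduli 15, 14, 20 are not pairwise coprime, so CRT works modulo lcm(m_i) when all pairwise compatibility conditions hold.
Pairwise compatibility: gcd(m_i, m_j) must divide a_i - a_j for every pair.
Merge one congruence at a time:
  Start: x ≡ 12 (mod 15).
  Combine with x ≡ 4 (mod 14): gcd(15, 14) = 1; 4 - 12 = -8, which IS divisible by 1, so compatible.
    Write x = 12 + 15·t and substitute into x ≡ 4 (mod 14): 15·t ≡ 4 − 12 = -8 (mod 14).
    Reduce coefficients mod 14: 1·t ≡ 6 (mod 14).
    So t ≡ 6 (mod 14).
    Then x = 12 + 15·6 = 102, valid modulo lcm(15, 14) = 210: x ≡ 102 (mod 210).
  Combine with x ≡ 12 (mod 20): gcd(210, 20) = 10; 12 - 102 = -90, which IS divisible by 10, so compatible.
    Write x = 102 + 210·t and substitute into x ≡ 12 (mod 20): 210·t ≡ 12 − 102 = -90 (mod 20).
    Divide the congruence (and modulus) by g = 10: 21·t ≡ -9 (mod 2).
    Reduce coefficients mod 2: 1·t ≡ 1 (mod 2).
    So t ≡ 1 (mod 2).
    Then x = 102 + 210·1 = 312, valid modulo lcm(210, 20) = 420: x ≡ 312 (mod 420).
Verify: 312 mod 15 = 12, 312 mod 14 = 4, 312 mod 20 = 12.

x ≡ 312 (mod 420).


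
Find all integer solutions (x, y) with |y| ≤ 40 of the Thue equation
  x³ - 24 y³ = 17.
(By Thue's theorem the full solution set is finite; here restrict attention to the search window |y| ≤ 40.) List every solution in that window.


The equation is x³ - 24y³ = 17. For fixed y, x³ = 24·y³ + 17, so a solution requires the RHS to be a perfect cube.
Strategy: iterate y from -40 to 40, compute RHS = 24·y³ + 17, and check whether it is a (positive or negative) perfect cube.
Check small values of y:
  y = 0: RHS = 17 is not a perfect cube.
  y = 1: RHS = 41 is not a perfect cube.
  y = -1: RHS = -7 is not a perfect cube.
  y = 2: RHS = 209 is not a perfect cube.
  y = -2: RHS = -175 is not a perfect cube.
  y = 3: RHS = 665 is not a perfect cube.
  y = -3: RHS = -631 is not a perfect cube.
Continuing the search up to |y| = 40 finds no solutions either.
No (x, y) in the scanned range satisfies the equation.

No integer solutions with |y| ≤ 40.


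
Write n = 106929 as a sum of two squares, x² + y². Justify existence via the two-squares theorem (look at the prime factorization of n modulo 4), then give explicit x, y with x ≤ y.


Step 1: Factor n = 106929 = 3^2 · 109^2.
Step 2: Check the mod-4 condition on each prime factor: 3 ≡ 3 (mod 4), exponent 2 (must be even); 109 ≡ 1 (mod 4), exponent 2.
All primes ≡ 3 (mod 4) appear to even exponent (or don't appear), so by the two-squares theorem n IS expressible as a sum of two squares.
Step 3: Build a representation. Group n = k² · m with k = 3 and m = 109 · 109 = 11881 (a product of primes ≡ 1 (mod 4)); a representation of m scales to one of n via (k·x)² + (k·y)² = k²(x² + y²). Each prime p ≡ 1 (mod 4) is itself a sum of two squares; find a² by testing p − a² for a perfect square:
  109: 109 − 1² = 108, 109 − 2² = 105, 109 − 3² = 100 = 10² ⇒ 109 = 3² + 10².
  Combine using the Brahmagupta–Fibonacci identity (a² + b²)(c² + d²) = (ac − bd)² + (ad + bc)² = (ac + bd)² + (ad − bc)²:
  109 · 109 = 11881: from (3² + 10²)(3² + 10²), take (3·3 − 10·10, 3·10 + 10·3) = (9 − 100, 30 + 30) = (-91, 60); dropping signs (only squares matter) gives (91, 60); check 91² + 60² = 8281 + 3600 = 11881 ✓.
  Scale by k = 3: (3·91, 3·60) = (273, 180).
Step 4: Order so x ≤ y and verify: 180² + 273² = 32400 + 74529 = 106929 = n. ✓

n = 106929 = 180² + 273² (one valid representation with x ≤ y).


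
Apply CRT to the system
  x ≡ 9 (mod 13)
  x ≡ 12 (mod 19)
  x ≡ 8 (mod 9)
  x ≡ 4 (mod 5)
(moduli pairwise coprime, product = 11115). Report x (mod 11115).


Product of moduli M = 13 · 19 · 9 · 5 = 11115.
Merge one congruence at a time:
  Start: x ≡ 9 (mod 13).
  Combine with x ≡ 12 (mod 19); new modulus lcm = 247.
    Write x = 9 + 13·t and substitute into x ≡ 12 (mod 19): 13·t ≡ 12 − 9 = 3 (mod 19).
    The inverse of 13 mod 19 is 3 (since 13·3 = 39 = 2·19 + 1), so t ≡ 3·3 = 9 ≡ 9 (mod 19).
    Then x = 9 + 13·9 = 126, valid modulo lcm(13, 19) = 247: x ≡ 126 (mod 247).
  Combine with x ≡ 8 (mod 9); new modulus lcm = 2223.
    Write x = 126 + 247·t and substitute into x ≡ 8 (mod 9): 247·t ≡ 8 − 126 = -118 (mod 9).
    Reduce coefficients mod 9: 4·t ≡ 8 (mod 9).
    The inverse of 4 mod 9 is 7 (since 4·7 = 28 = 3·9 + 1), so t ≡ 7·8 = 56 ≡ 2 (mod 9).
    Then x = 126 + 247·2 = 620, valid modulo lcm(247, 9) = 2223: x ≡ 620 (mod 2223).
  Combine with x ≡ 4 (mod 5); new modulus lcm = 11115.
    Write x = 620 + 2223·t and substitute into x ≡ 4 (mod 5): 2223·t ≡ 4 − 620 = -616 (mod 5).
    Reduce coefficients mod 5: 3·t ≡ 4 (mod 5).
    The inverse of 3 mod 5 is 2 (since 3·2 = 6 = 1·5 + 1), so t ≡ 2·4 = 8 ≡ 3 (mod 5).
    Then x = 620 + 2223·3 = 7289, valid modulo lcm(2223, 5) = 11115: x ≡ 7289 (mod 11115).
Verify against each original: 7289 mod 13 = 9, 7289 mod 19 = 12, 7289 mod 9 = 8, 7289 mod 5 = 4.

x ≡ 7289 (mod 11115).


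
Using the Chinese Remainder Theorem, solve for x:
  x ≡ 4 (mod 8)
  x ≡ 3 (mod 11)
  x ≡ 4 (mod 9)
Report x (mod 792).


Moduli 8, 11, 9 are pairwise coprime; by CRT there is a unique solution modulo M = 8 · 11 · 9 = 792.
Solve pairwise, accumulating the modulus:
  Start with x ≡ 4 (mod 8).
  Combine with x ≡ 3 (mod 11): since gcd(8, 11) = 1, we get a unique residue mod 88.
    Write x = 4 + 8·t and substitute into x ≡ 3 (mod 11): 8·t ≡ 3 − 4 = -1 (mod 11).
    Reduce coefficients mod 11: 8·t ≡ 10 (mod 11).
    The inverse of 8 mod 11 is 7 (since 8·7 = 56 = 5·11 + 1), so t ≡ 7·10 = 70 ≡ 4 (mod 11).
    Then x = 4 + 8·4 = 36, valid modulo lcm(8, 11) = 88: x ≡ 36 (mod 88).
  Combine with x ≡ 4 (mod 9): since gcd(88, 9) = 1, we get a unique residue mod 792.
    Write x = 36 + 88·t and substitute into x ≡ 4 (mod 9): 88·t ≡ 4 − 36 = -32 (mod 9).
    Reduce coefficients mod 9: 7·t ≡ 4 (mod 9).
    The inverse of 7 mod 9 is 4 (since 7·4 = 28 = 3·9 + 1), so t ≡ 4·4 = 16 ≡ 7 (mod 9).
    Then x = 36 + 88·7 = 652, valid modulo lcm(88, 9) = 792: x ≡ 652 (mod 792).
Verify: 652 mod 8 = 4 ✓, 652 mod 11 = 3 ✓, 652 mod 9 = 4 ✓.

x ≡ 652 (mod 792).


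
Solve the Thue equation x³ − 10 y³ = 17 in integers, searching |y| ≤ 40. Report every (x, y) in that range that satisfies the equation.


The equation is x³ - 10y³ = 17. For fixed y, x³ = 10·y³ + 17, so a solution requires the RHS to be a perfect cube.
Strategy: iterate y from -40 to 40, compute RHS = 10·y³ + 17, and check whether it is a (positive or negative) perfect cube.
Check small values of y:
  y = 0: RHS = 17 is not a perfect cube.
  y = 1: RHS = 27 = (3)³ ⇒ x = 3 works.
  y = -1: RHS = 7 is not a perfect cube.
  y = 2: RHS = 97 is not a perfect cube.
  y = -2: RHS = -63 is not a perfect cube.
  y = 3: RHS = 287 is not a perfect cube.
  y = -3: RHS = -253 is not a perfect cube.
Continuing the search up to |y| = 40 finds no further solutions beyond those listed.
Collected solutions: (3, 1).

Solutions (with |y| ≤ 40): (3, 1).


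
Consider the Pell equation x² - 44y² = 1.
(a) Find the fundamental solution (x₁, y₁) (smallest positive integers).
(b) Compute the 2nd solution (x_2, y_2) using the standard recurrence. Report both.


Step 1: Find the fundamental solution (x₁, y₁) of x² - 44y² = 1.
  Expand √44 as a continued fraction. a₀ = ⌊√44⌋ = 6; iterate m_{k+1} = d_k·a_k − m_k, d_{k+1} = (44 − m_{k+1}²)/d_k, a_{k+1} = ⌊(a₀ + m_{k+1})/d_{k+1}⌋ (starting m₀ = 0, d₀ = 1), with convergents p_k = a_k·p_{k-1} + p_{k-2}, q_k = a_k·q_{k-1} + q_{k-2} (p₋₁ = 1, q₋₁ = 0):
  k = 0: a₀ = 6; p₀/q₀ = 6/1; p₀² − 44·q₀² = 36 − 44 = -8.
  k = 1: m = 6, d = 8, a = ⌊(6 + 6)/8⌋ = 1; p/q = (1·6 + 1)/(1·1 + 0) = 7/1; p² − 44·q² = 49 − 44 = 5.
  k = 2: m = 2, d = 5, a = ⌊(6 + 2)/5⌋ = 1; p/q = (1·7 + 6)/(1·1 + 1) = 13/2; p² − 44·q² = 169 − 176 = -7.
  k = 3: m = 3, d = 7, a = ⌊(6 + 3)/7⌋ = 1; p/q = (1·13 + 7)/(1·2 + 1) = 20/3; p² − 44·q² = 400 − 396 = 4.
  k = 4: m = 4, d = 4, a = ⌊(6 + 4)/4⌋ = 2; p/q = (2·20 + 13)/(2·3 + 2) = 53/8; p² − 44·q² = 2809 − 2816 = -7.
  k = 5: m = 4, d = 7, a = ⌊(6 + 4)/7⌋ = 1; p/q = (1·53 + 20)/(1·8 + 3) = 73/11; p² − 44·q² = 5329 − 5324 = 5.
  k = 6: m = 3, d = 5, a = ⌊(6 + 3)/5⌋ = 1; p/q = (1·73 + 53)/(1·11 + 8) = 126/19; p² − 44·q² = 15876 − 15884 = -8.
  k = 7: m = 2, d = 8, a = ⌊(6 + 2)/8⌋ = 1; p/q = (1·126 + 73)/(1·19 + 11) = 199/30; p² − 44·q² = 39601 − 39600 = 1.
  The first convergent with p² − 44·q² = 1 gives the fundamental solution (x₁, y₁) = (199, 30).
Step 2: Apply the recurrence (x_{n+1}, y_{n+1}) = (x₁x_n + 44y₁y_n, x₁y_n + y₁x_n) repeatedly.
  From (x_1, y_1) = (199, 30): x_2 = 199·199 + 44·30·30 = 79201; y_2 = 199·30 + 30·199 = 11940.
Step 3: Verify x_2² - 44·y_2² = 6272798401 - 6272798400 = 1 (should be 1). ✓

(x_1, y_1) = (199, 30); (x_2, y_2) = (79201, 11940).


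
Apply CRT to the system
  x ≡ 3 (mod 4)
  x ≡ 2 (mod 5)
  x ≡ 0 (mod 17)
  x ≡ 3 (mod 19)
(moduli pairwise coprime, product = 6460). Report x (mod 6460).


Product of moduli M = 4 · 5 · 17 · 19 = 6460.
Merge one congruence at a time:
  Start: x ≡ 3 (mod 4).
  Combine with x ≡ 2 (mod 5); new modulus lcm = 20.
    Write x = 3 + 4·t and substitute into x ≡ 2 (mod 5): 4·t ≡ 2 − 3 = -1 (mod 5).
    Reduce coefficients mod 5: 4·t ≡ 4 (mod 5).
    The inverse of 4 mod 5 is 4 (since 4·4 = 16 = 3·5 + 1), so t ≡ 4·4 = 16 ≡ 1 (mod 5).
    Then x = 3 + 4·1 = 7, valid modulo lcm(4, 5) = 20: x ≡ 7 (mod 20).
  Combine with x ≡ 0 (mod 17); new modulus lcm = 340.
    Write x = 7 + 20·t and substitute into x ≡ 0 (mod 17): 20·t ≡ 0 − 7 = -7 (mod 17).
    Reduce coefficients mod 17: 3·t ≡ 10 (mod 17).
    The inverse of 3 mod 17 is 6 (since 3·6 = 18 = 1·17 + 1), so t ≡ 6·10 = 60 ≡ 9 (mod 17).
    Then x = 7 + 20·9 = 187, valid modulo lcm(20, 17) = 340: x ≡ 187 (mod 340).
  Combine with x ≡ 3 (mod 19); new modulus lcm = 6460.
    Write x = 187 + 340·t and substitute into x ≡ 3 (mod 19): 340·t ≡ 3 − 187 = -184 (mod 19).
    Reduce coefficients mod 19: 17·t ≡ 6 (mod 19).
    The inverse of 17 mod 19 is 9 (since 17·9 = 153 = 8·19 + 1), so t ≡ 9·6 = 54 ≡ 16 (mod 19).
    Then x = 187 + 340·16 = 5627, valid modulo lcm(340, 19) = 6460: x ≡ 5627 (mod 6460).
Verify against each original: 5627 mod 4 = 3, 5627 mod 5 = 2, 5627 mod 17 = 0, 5627 mod 19 = 3.

x ≡ 5627 (mod 6460).


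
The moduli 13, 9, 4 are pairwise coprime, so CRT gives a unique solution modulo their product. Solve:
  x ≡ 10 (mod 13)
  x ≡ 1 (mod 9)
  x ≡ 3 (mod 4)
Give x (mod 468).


Moduli 13, 9, 4 are pairwise coprime; by CRT there is a unique solution modulo M = 13 · 9 · 4 = 468.
Solve pairwise, accumulating the modulus:
  Start with x ≡ 10 (mod 13).
  Combine with x ≡ 1 (mod 9): since gcd(13, 9) = 1, we get a unique residue mod 117.
    Write x = 10 + 13·t and substitute into x ≡ 1 (mod 9): 13·t ≡ 1 − 10 = -9 (mod 9).
    Reduce coefficients mod 9: 4·t ≡ 0 (mod 9).
    The inverse of 4 mod 9 is 7 (since 4·7 = 28 = 3·9 + 1), so t ≡ 7·0 = 0 ≡ 0 (mod 9).
    Then x = 10 + 13·0 = 10, valid modulo lcm(13, 9) = 117: x ≡ 10 (mod 117).
  Combine with x ≡ 3 (mod 4): since gcd(117, 4) = 1, we get a unique residue mod 468.
    Write x = 10 + 117·t and substitute into x ≡ 3 (mod 4): 117·t ≡ 3 − 10 = -7 (mod 4).
    Reduce coefficients mod 4: 1·t ≡ 1 (mod 4).
    So t ≡ 1 (mod 4).
    Then x = 10 + 117·1 = 127, valid modulo lcm(117, 4) = 468: x ≡ 127 (mod 468).
Verify: 127 mod 13 = 10 ✓, 127 mod 9 = 1 ✓, 127 mod 4 = 3 ✓.

x ≡ 127 (mod 468).


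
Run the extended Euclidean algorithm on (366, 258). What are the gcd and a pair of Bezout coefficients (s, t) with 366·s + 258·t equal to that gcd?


Euclidean algorithm on (366, 258) — divide until remainder is 0:
  366 = 1 · 258 + 108
  258 = 2 · 108 + 42
  108 = 2 · 42 + 24
  42 = 1 · 24 + 18
  24 = 1 · 18 + 6
  18 = 3 · 6 + 0
gcd(366, 258) = 6.
Track Bezout coefficients alongside the remainders: start with r₀ = 366 = a·1 + b·0 (s = 1, t = 0) and r₁ = 258 = a·0 + b·1 (s = 0, t = 1); each new remainder r_{k+1} = r_{k-1} − q_k·r_k inherits s_{k+1} = s_{k-1} − q_k·s_k, t_{k+1} = t_{k-1} − q_k·t_k, so r_k = a·s_k + b·t_k at every step:
  q = 1: r = 108, s = 1 − 1·0 = 1, t = 0 − 1·1 = -1  (check: 366·1 + 258·(-1) = 108)
  q = 2: r = 42, s = 0 − 2·1 = -2, t = 1 − 2·(-1) = 3  (check: 366·(-2) + 258·3 = 42)
  q = 2: r = 24, s = 1 − 2·(-2) = 5, t = -1 − 2·3 = -7  (check: 366·5 + 258·(-7) = 24)
  q = 1: r = 18, s = -2 − 1·5 = -7, t = 3 − 1·(-7) = 10  (check: 366·(-7) + 258·10 = 18)
  q = 1: r = 6, s = 5 − 1·(-7) = 12, t = -7 − 1·10 = -17  (check: 366·12 + 258·(-17) = 6)
The row with r = 6 (the gcd) gives the Bezout coefficients s = 12, t = -17.
Result: 366 · (12) + 258 · (-17) = 6.

gcd(366, 258) = 6; s = 12, t = -17 (check: 366·12 + 258·(-17) = 6).


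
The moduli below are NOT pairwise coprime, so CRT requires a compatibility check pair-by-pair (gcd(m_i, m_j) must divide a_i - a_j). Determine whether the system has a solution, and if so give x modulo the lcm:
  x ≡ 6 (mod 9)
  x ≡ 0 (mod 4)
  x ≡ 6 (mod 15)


Moduli 9, 4, 15 are not pairwise coprime, so CRT works modulo lcm(m_i) when all pairwise compatibility conditions hold.
Pairwise compatibility: gcd(m_i, m_j) must divide a_i - a_j for every pair.
Merge one congruence at a time:
  Start: x ≡ 6 (mod 9).
  Combine with x ≡ 0 (mod 4): gcd(9, 4) = 1; 0 - 6 = -6, which IS divisible by 1, so compatible.
    Write x = 6 + 9·t and substitute into x ≡ 0 (mod 4): 9·t ≡ 0 − 6 = -6 (mod 4).
    Reduce coefficients mod 4: 1·t ≡ 2 (mod 4).
    So t ≡ 2 (mod 4).
    Then x = 6 + 9·2 = 24, valid modulo lcm(9, 4) = 36: x ≡ 24 (mod 36).
  Combine with x ≡ 6 (mod 15): gcd(36, 15) = 3; 6 - 24 = -18, which IS divisible by 3, so compatible.
    Write x = 24 + 36·t and substitute into x ≡ 6 (mod 15): 36·t ≡ 6 − 24 = -18 (mod 15).
    Divide the congruence (and modulus) by g = 3: 12·t ≡ -6 (mod 5).
    Reduce coefficients mod 5: 2·t ≡ 4 (mod 5).
    The inverse of 2 mod 5 is 3 (since 2·3 = 6 = 1·5 + 1), so t ≡ 3·4 = 12 ≡ 2 (mod 5).
    Then x = 24 + 36·2 = 96, valid modulo lcm(36, 15) = 180: x ≡ 96 (mod 180).
Verify: 96 mod 9 = 6, 96 mod 4 = 0, 96 mod 15 = 6.

x ≡ 96 (mod 180).


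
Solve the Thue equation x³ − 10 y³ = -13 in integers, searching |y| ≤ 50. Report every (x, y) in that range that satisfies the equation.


The equation is x³ - 10y³ = -13. For fixed y, x³ = 10·y³ − 13, so a solution requires the RHS to be a perfect cube.
Strategy: iterate y from -50 to 50, compute RHS = 10·y³ − 13, and check whether it is a (positive or negative) perfect cube.
Check small values of y:
  y = 0: RHS = -13 is not a perfect cube.
  y = 1: RHS = -3 is not a perfect cube.
  y = -1: RHS = -23 is not a perfect cube.
  y = 2: RHS = 67 is not a perfect cube.
  y = -2: RHS = -93 is not a perfect cube.
  y = 3: RHS = 257 is not a perfect cube.
  y = -3: RHS = -283 is not a perfect cube.
Continuing the search up to |y| = 50 finds no solutions either.
No (x, y) in the scanned range satisfies the equation.

No integer solutions with |y| ≤ 50.


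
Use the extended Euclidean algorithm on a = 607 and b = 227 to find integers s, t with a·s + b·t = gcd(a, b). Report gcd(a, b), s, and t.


Euclidean algorithm on (607, 227) — divide until remainder is 0:
  607 = 2 · 227 + 153
  227 = 1 · 153 + 74
  153 = 2 · 74 + 5
  74 = 14 · 5 + 4
  5 = 1 · 4 + 1
  4 = 4 · 1 + 0
gcd(607, 227) = 1.
Track Bezout coefficients alongside the remainders: start with r₀ = 607 = a·1 + b·0 (s = 1, t = 0) and r₁ = 227 = a·0 + b·1 (s = 0, t = 1); each new remainder r_{k+1} = r_{k-1} − q_k·r_k inherits s_{k+1} = s_{k-1} − q_k·s_k, t_{k+1} = t_{k-1} − q_k·t_k, so r_k = a·s_k + b·t_k at every step:
  q = 2: r = 153, s = 1 − 2·0 = 1, t = 0 − 2·1 = -2  (check: 607·1 + 227·(-2) = 153)
  q = 1: r = 74, s = 0 − 1·1 = -1, t = 1 − 1·(-2) = 3  (check: 607·(-1) + 227·3 = 74)
  q = 2: r = 5, s = 1 − 2·(-1) = 3, t = -2 − 2·3 = -8  (check: 607·3 + 227·(-8) = 5)
  q = 14: r = 4, s = -1 − 14·3 = -43, t = 3 − 14·(-8) = 115  (check: 607·(-43) + 227·115 = 4)
  q = 1: r = 1, s = 3 − 1·(-43) = 46, t = -8 − 1·115 = -123  (check: 607·46 + 227·(-123) = 1)
The row with r = 1 (the gcd) gives the Bezout coefficients s = 46, t = -123.
Result: 607 · (46) + 227 · (-123) = 1.

gcd(607, 227) = 1; s = 46, t = -123 (check: 607·46 + 227·(-123) = 1).


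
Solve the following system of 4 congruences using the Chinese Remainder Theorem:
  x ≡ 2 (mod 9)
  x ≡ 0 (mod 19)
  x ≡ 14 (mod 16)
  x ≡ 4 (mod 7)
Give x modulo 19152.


Product of moduli M = 9 · 19 · 16 · 7 = 19152.
Merge one congruence at a time:
  Start: x ≡ 2 (mod 9).
  Combine with x ≡ 0 (mod 19); new modulus lcm = 171.
    Write x = 2 + 9·t and substitute into x ≡ 0 (mod 19): 9·t ≡ 0 − 2 = -2 (mod 19).
    Reduce coefficients mod 19: 9·t ≡ 17 (mod 19).
    The inverse of 9 mod 19 is 17 (since 9·17 = 153 = 8·19 + 1), so t ≡ 17·17 = 289 ≡ 4 (mod 19).
    Then x = 2 + 9·4 = 38, valid modulo lcm(9, 19) = 171: x ≡ 38 (mod 171).
  Combine with x ≡ 14 (mod 16); new modulus lcm = 2736.
    Write x = 38 + 171·t and substitute into x ≡ 14 (mod 16): 171·t ≡ 14 − 38 = -24 (mod 16).
    Reduce coefficients mod 16: 11·t ≡ 8 (mod 16).
    The inverse of 11 mod 16 is 3 (since 11·3 = 33 = 2·16 + 1), so t ≡ 3·8 = 24 ≡ 8 (mod 16).
    Then x = 38 + 171·8 = 1406, valid modulo lcm(171, 16) = 2736: x ≡ 1406 (mod 2736).
  Combine with x ≡ 4 (mod 7); new modulus lcm = 19152.
    Write x = 1406 + 2736·t and substitute into x ≡ 4 (mod 7): 2736·t ≡ 4 − 1406 = -1402 (mod 7).
    Reduce coefficients mod 7: 6·t ≡ 5 (mod 7).
    The inverse of 6 mod 7 is 6 (since 6·6 = 36 = 5·7 + 1), so t ≡ 6·5 = 30 ≡ 2 (mod 7).
    Then x = 1406 + 2736·2 = 6878, valid modulo lcm(2736, 7) = 19152: x ≡ 6878 (mod 19152).
Verify against each original: 6878 mod 9 = 2, 6878 mod 19 = 0, 6878 mod 16 = 14, 6878 mod 7 = 4.

x ≡ 6878 (mod 19152).


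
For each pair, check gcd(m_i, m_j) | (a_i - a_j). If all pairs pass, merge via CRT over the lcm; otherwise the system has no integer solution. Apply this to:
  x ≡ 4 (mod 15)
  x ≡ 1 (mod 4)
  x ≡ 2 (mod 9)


Moduli 15, 4, 9 are not pairwise coprime, so CRT works modulo lcm(m_i) when all pairwise compatibility conditions hold.
Pairwise compatibility: gcd(m_i, m_j) must divide a_i - a_j for every pair.
Merge one congruence at a time:
  Start: x ≡ 4 (mod 15).
  Combine with x ≡ 1 (mod 4): gcd(15, 4) = 1; 1 - 4 = -3, which IS divisible by 1, so compatible.
    Write x = 4 + 15·t and substitute into x ≡ 1 (mod 4): 15·t ≡ 1 − 4 = -3 (mod 4).
    Reduce coefficients mod 4: 3·t ≡ 1 (mod 4).
    The inverse of 3 mod 4 is 3 (since 3·3 = 9 = 2·4 + 1), so t ≡ 3·1 = 3 ≡ 3 (mod 4).
    Then x = 4 + 15·3 = 49, valid modulo lcm(15, 4) = 60: x ≡ 49 (mod 60).
  Combine with x ≡ 2 (mod 9): gcd(60, 9) = 3, and 2 - 49 = -47 is NOT divisible by 3.
    ⇒ system is inconsistent (no integer solution).

No solution (the system is inconsistent).


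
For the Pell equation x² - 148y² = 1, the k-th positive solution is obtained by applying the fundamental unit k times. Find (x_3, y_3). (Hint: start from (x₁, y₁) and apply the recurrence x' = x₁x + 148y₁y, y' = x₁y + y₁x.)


Step 1: Find the fundamental solution (x₁, y₁) of x² - 148y² = 1.
  Expand √148 as a continued fraction. a₀ = ⌊√148⌋ = 12; iterate m_{k+1} = d_k·a_k − m_k, d_{k+1} = (148 − m_{k+1}²)/d_k, a_{k+1} = ⌊(a₀ + m_{k+1})/d_{k+1}⌋ (starting m₀ = 0, d₀ = 1), with convergents p_k = a_k·p_{k-1} + p_{k-2}, q_k = a_k·q_{k-1} + q_{k-2} (p₋₁ = 1, q₋₁ = 0):
  k = 0: a₀ = 12; p₀/q₀ = 12/1; p₀² − 148·q₀² = 144 − 148 = -4.
  k = 1: m = 12, d = 4, a = ⌊(12 + 12)/4⌋ = 6; p/q = (6·12 + 1)/(6·1 + 0) = 73/6; p² − 148·q² = 5329 − 5328 = 1.
  The first convergent with p² − 148·q² = 1 gives the fundamental solution (x₁, y₁) = (73, 6).
Step 2: Apply the recurrence (x_{n+1}, y_{n+1}) = (x₁x_n + 148y₁y_n, x₁y_n + y₁x_n) repeatedly.
  From (x_1, y_1) = (73, 6): x_2 = 73·73 + 148·6·6 = 10657; y_2 = 73·6 + 6·73 = 876.
  From (x_2, y_2) = (10657, 876): x_3 = 73·10657 + 148·6·876 = 1555849; y_3 = 73·876 + 6·10657 = 127890.
Step 3: Verify x_3² - 148·y_3² = 2420666110801 - 2420666110800 = 1 (should be 1). ✓

(x_1, y_1) = (73, 6); (x_3, y_3) = (1555849, 127890).


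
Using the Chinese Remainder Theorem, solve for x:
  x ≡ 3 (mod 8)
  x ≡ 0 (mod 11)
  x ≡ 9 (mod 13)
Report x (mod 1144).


Moduli 8, 11, 13 are pairwise coprime; by CRT there is a unique solution modulo M = 8 · 11 · 13 = 1144.
Solve pairwise, accumulating the modulus:
  Start with x ≡ 3 (mod 8).
  Combine with x ≡ 0 (mod 11): since gcd(8, 11) = 1, we get a unique residue mod 88.
    Write x = 3 + 8·t and substitute into x ≡ 0 (mod 11): 8·t ≡ 0 − 3 = -3 (mod 11).
    Reduce coefficients mod 11: 8·t ≡ 8 (mod 11).
    The inverse of 8 mod 11 is 7 (since 8·7 = 56 = 5·11 + 1), so t ≡ 7·8 = 56 ≡ 1 (mod 11).
    Then x = 3 + 8·1 = 11, valid modulo lcm(8, 11) = 88: x ≡ 11 (mod 88).
  Combine with x ≡ 9 (mod 13): since gcd(88, 13) = 1, we get a unique residue mod 1144.
    Write x = 11 + 88·t and substitute into x ≡ 9 (mod 13): 88·t ≡ 9 − 11 = -2 (mod 13).
    Reduce coefficients mod 13: 10·t ≡ 11 (mod 13).
    The inverse of 10 mod 13 is 4 (since 10·4 = 40 = 3·13 + 1), so t ≡ 4·11 = 44 ≡ 5 (mod 13).
    Then x = 11 + 88·5 = 451, valid modulo lcm(88, 13) = 1144: x ≡ 451 (mod 1144).
Verify: 451 mod 8 = 3 ✓, 451 mod 11 = 0 ✓, 451 mod 13 = 9 ✓.

x ≡ 451 (mod 1144).


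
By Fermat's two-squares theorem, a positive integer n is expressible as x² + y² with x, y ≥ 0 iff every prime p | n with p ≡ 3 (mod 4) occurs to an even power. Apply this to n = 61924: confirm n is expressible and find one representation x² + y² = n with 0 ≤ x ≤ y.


Step 1: Factor n = 61924 = 2^2 · 113 · 137.
Step 2: Check the mod-4 condition on each prime factor: 2 = 2 (special); 113 ≡ 1 (mod 4), exponent 1; 137 ≡ 1 (mod 4), exponent 1.
All primes ≡ 3 (mod 4) appear to even exponent (or don't appear), so by the two-squares theorem n IS expressible as a sum of two squares.
Step 3: Build a representation. Group n = k² · m with k = 2 and m = 113 · 137 = 15481 (a product of primes ≡ 1 (mod 4)); a representation of m scales to one of n via (k·x)² + (k·y)² = k²(x² + y²). Each prime p ≡ 1 (mod 4) is itself a sum of two squares; find a² by testing p − a² for a perfect square:
  113: 113 − 1² = 112, 113 − 2² = 109, 113 − 3² = 104, 113 − 4² = 97, 113 − 5² = 88, 113 − 6² = 77, 113 − 7² = 64 = 8² ⇒ 113 = 7² + 8².
  137: 137 − 1² = 136, 137 − 2² = 133, 137 − 3² = 128, 137 − 4² = 121 = 11² ⇒ 137 = 4² + 11².
  Combine using the Brahmagupta–Fibonacci identity (a² + b²)(c² + d²) = (ac − bd)² + (ad + bc)² = (ac + bd)² + (ad − bc)²:
  113 · 137 = 15481: from (7² + 8²)(4² + 11²), take (7·4 − 8·11, 7·11 + 8·4) = (28 − 88, 77 + 32) = (-60, 109); dropping signs (only squares matter) gives (60, 109); check 60² + 109² = 3600 + 11881 = 15481 ✓.
  Scale by k = 2: (2·60, 2·109) = (120, 218).
Step 4: Order so x ≤ y and verify: 120² + 218² = 14400 + 47524 = 61924 = n. ✓

n = 61924 = 120² + 218² (one valid representation with x ≤ y).


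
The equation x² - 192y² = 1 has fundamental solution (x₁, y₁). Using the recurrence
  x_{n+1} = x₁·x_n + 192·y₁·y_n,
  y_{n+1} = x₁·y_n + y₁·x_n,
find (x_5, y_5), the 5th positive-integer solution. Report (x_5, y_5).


Step 1: Find the fundamental solution (x₁, y₁) of x² - 192y² = 1.
  Expand √192 as a continued fraction. a₀ = ⌊√192⌋ = 13; iterate m_{k+1} = d_k·a_k − m_k, d_{k+1} = (192 − m_{k+1}²)/d_k, a_{k+1} = ⌊(a₀ + m_{k+1})/d_{k+1}⌋ (starting m₀ = 0, d₀ = 1), with convergents p_k = a_k·p_{k-1} + p_{k-2}, q_k = a_k·q_{k-1} + q_{k-2} (p₋₁ = 1, q₋₁ = 0):
  k = 0: a₀ = 13; p₀/q₀ = 13/1; p₀² − 192·q₀² = 169 − 192 = -23.
  k = 1: m = 13, d = 23, a = ⌊(13 + 13)/23⌋ = 1; p/q = (1·13 + 1)/(1·1 + 0) = 14/1; p² − 192·q² = 196 − 192 = 4.
  k = 2: m = 10, d = 4, a = ⌊(13 + 10)/4⌋ = 5; p/q = (5·14 + 13)/(5·1 + 1) = 83/6; p² − 192·q² = 6889 − 6912 = -23.
  k = 3: m = 10, d = 23, a = ⌊(13 + 10)/23⌋ = 1; p/q = (1·83 + 14)/(1·6 + 1) = 97/7; p² − 192·q² = 9409 − 9408 = 1.
  The first convergent with p² − 192·q² = 1 gives the fundamental solution (x₁, y₁) = (97, 7).
Step 2: Apply the recurrence (x_{n+1}, y_{n+1}) = (x₁x_n + 192y₁y_n, x₁y_n + y₁x_n) repeatedly.
  From (x_1, y_1) = (97, 7): x_2 = 97·97 + 192·7·7 = 18817; y_2 = 97·7 + 7·97 = 1358.
  From (x_2, y_2) = (18817, 1358): x_3 = 97·18817 + 192·7·1358 = 3650401; y_3 = 97·1358 + 7·18817 = 263445.
  From (x_3, y_3) = (3650401, 263445): x_4 = 97·3650401 + 192·7·263445 = 708158977; y_4 = 97·263445 + 7·3650401 = 51106972.
  From (x_4, y_4) = (708158977, 51106972): x_5 = 97·708158977 + 192·7·51106972 = 137379191137; y_5 = 97·51106972 + 7·708158977 = 9914489123.
Step 3: Verify x_5² - 192·y_5² = 18873042157456379352769 - 18873042157456379352768 = 1 (should be 1). ✓

(x_1, y_1) = (97, 7); (x_5, y_5) = (137379191137, 9914489123).


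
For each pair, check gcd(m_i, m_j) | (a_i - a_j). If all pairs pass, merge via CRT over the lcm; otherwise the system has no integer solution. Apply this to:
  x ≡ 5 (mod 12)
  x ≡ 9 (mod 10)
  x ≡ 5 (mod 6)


Moduli 12, 10, 6 are not pairwise coprime, so CRT works modulo lcm(m_i) when all pairwise compatibility conditions hold.
Pairwise compatibility: gcd(m_i, m_j) must divide a_i - a_j for every pair.
Merge one congruence at a time:
  Start: x ≡ 5 (mod 12).
  Combine with x ≡ 9 (mod 10): gcd(12, 10) = 2; 9 - 5 = 4, which IS divisible by 2, so compatible.
    Write x = 5 + 12·t and substitute into x ≡ 9 (mod 10): 12·t ≡ 9 − 5 = 4 (mod 10).
    Divide the congruence (and modulus) by g = 2: 6·t ≡ 2 (mod 5).
    Reduce coefficients mod 5: 1·t ≡ 2 (mod 5).
    So t ≡ 2 (mod 5).
    Then x = 5 + 12·2 = 29, valid modulo lcm(12, 10) = 60: x ≡ 29 (mod 60).
  Combine with x ≡ 5 (mod 6): gcd(60, 6) = 6; 5 - 29 = -24, which IS divisible by 6, so compatible.
    Write x = 29 + 60·t and substitute into x ≡ 5 (mod 6): 60·t ≡ 5 − 29 = -24 (mod 6).
    Divide the congruence (and modulus) by g = 6: 10·t ≡ -4 (mod 1).
    Modulo 1 every t works; take t = 0.
    Then x = 29 + 60·0 = 29, valid modulo lcm(60, 6) = 60: x ≡ 29 (mod 60).
Verify: 29 mod 12 = 5, 29 mod 10 = 9, 29 mod 6 = 5.

x ≡ 29 (mod 60).


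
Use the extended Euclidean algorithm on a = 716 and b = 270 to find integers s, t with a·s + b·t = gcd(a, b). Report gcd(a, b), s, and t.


Euclidean algorithm on (716, 270) — divide until remainder is 0:
  716 = 2 · 270 + 176
  270 = 1 · 176 + 94
  176 = 1 · 94 + 82
  94 = 1 · 82 + 12
  82 = 6 · 12 + 10
  12 = 1 · 10 + 2
  10 = 5 · 2 + 0
gcd(716, 270) = 2.
Track Bezout coefficients alongside the remainders: start with r₀ = 716 = a·1 + b·0 (s = 1, t = 0) and r₁ = 270 = a·0 + b·1 (s = 0, t = 1); each new remainder r_{k+1} = r_{k-1} − q_k·r_k inherits s_{k+1} = s_{k-1} − q_k·s_k, t_{k+1} = t_{k-1} − q_k·t_k, so r_k = a·s_k + b·t_k at every step:
  q = 2: r = 176, s = 1 − 2·0 = 1, t = 0 − 2·1 = -2  (check: 716·1 + 270·(-2) = 176)
  q = 1: r = 94, s = 0 − 1·1 = -1, t = 1 − 1·(-2) = 3  (check: 716·(-1) + 270·3 = 94)
  q = 1: r = 82, s = 1 − 1·(-1) = 2, t = -2 − 1·3 = -5  (check: 716·2 + 270·(-5) = 82)
  q = 1: r = 12, s = -1 − 1·2 = -3, t = 3 − 1·(-5) = 8  (check: 716·(-3) + 270·8 = 12)
  q = 6: r = 10, s = 2 − 6·(-3) = 20, t = -5 − 6·8 = -53  (check: 716·20 + 270·(-53) = 10)
  q = 1: r = 2, s = -3 − 1·20 = -23, t = 8 − 1·(-53) = 61  (check: 716·(-23) + 270·61 = 2)
The row with r = 2 (the gcd) gives the Bezout coefficients s = -23, t = 61.
Result: 716 · (-23) + 270 · (61) = 2.

gcd(716, 270) = 2; s = -23, t = 61 (check: 716·(-23) + 270·61 = 2).


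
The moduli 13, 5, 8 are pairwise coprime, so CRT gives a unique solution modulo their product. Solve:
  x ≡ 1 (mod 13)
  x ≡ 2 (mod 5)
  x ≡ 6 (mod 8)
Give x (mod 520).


Moduli 13, 5, 8 are pairwise coprime; by CRT there is a unique solution modulo M = 13 · 5 · 8 = 520.
Solve pairwise, accumulating the modulus:
  Start with x ≡ 1 (mod 13).
  Combine with x ≡ 2 (mod 5): since gcd(13, 5) = 1, we get a unique residue mod 65.
    Write x = 1 + 13·t and substitute into x ≡ 2 (mod 5): 13·t ≡ 2 − 1 = 1 (mod 5).
    Reduce coefficients mod 5: 3·t ≡ 1 (mod 5).
    The inverse of 3 mod 5 is 2 (since 3·2 = 6 = 1·5 + 1), so t ≡ 2·1 = 2 ≡ 2 (mod 5).
    Then x = 1 + 13·2 = 27, valid modulo lcm(13, 5) = 65: x ≡ 27 (mod 65).
  Combine with x ≡ 6 (mod 8): since gcd(65, 8) = 1, we get a unique residue mod 520.
    Write x = 27 + 65·t and substitute into x ≡ 6 (mod 8): 65·t ≡ 6 − 27 = -21 (mod 8).
    Reduce coefficients mod 8: 1·t ≡ 3 (mod 8).
    So t ≡ 3 (mod 8).
    Then x = 27 + 65·3 = 222, valid modulo lcm(65, 8) = 520: x ≡ 222 (mod 520).
Verify: 222 mod 13 = 1 ✓, 222 mod 5 = 2 ✓, 222 mod 8 = 6 ✓.

x ≡ 222 (mod 520).


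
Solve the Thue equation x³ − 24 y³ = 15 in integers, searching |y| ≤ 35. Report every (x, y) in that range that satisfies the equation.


The equation is x³ - 24y³ = 15. For fixed y, x³ = 24·y³ + 15, so a solution requires the RHS to be a perfect cube.
Strategy: iterate y from -35 to 35, compute RHS = 24·y³ + 15, and check whether it is a (positive or negative) perfect cube.
Check small values of y:
  y = 0: RHS = 15 is not a perfect cube.
  y = 1: RHS = 39 is not a perfect cube.
  y = -1: RHS = -9 is not a perfect cube.
  y = 2: RHS = 207 is not a perfect cube.
  y = -2: RHS = -177 is not a perfect cube.
  y = 3: RHS = 663 is not a perfect cube.
  y = -3: RHS = -633 is not a perfect cube.
Continuing the search up to |y| = 35 finds no solutions either.
No (x, y) in the scanned range satisfies the equation.

No integer solutions with |y| ≤ 35.


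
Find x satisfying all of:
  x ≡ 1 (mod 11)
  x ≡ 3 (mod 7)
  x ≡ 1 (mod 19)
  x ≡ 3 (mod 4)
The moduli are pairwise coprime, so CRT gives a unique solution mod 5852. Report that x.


Product of moduli M = 11 · 7 · 19 · 4 = 5852.
Merge one congruence at a time:
  Start: x ≡ 1 (mod 11).
  Combine with x ≡ 3 (mod 7); new modulus lcm = 77.
    Write x = 1 + 11·t and substitute into x ≡ 3 (mod 7): 11·t ≡ 3 − 1 = 2 (mod 7).
    Reduce coefficients mod 7: 4·t ≡ 2 (mod 7).
    The inverse of 4 mod 7 is 2 (since 4·2 = 8 = 1·7 + 1), so t ≡ 2·2 = 4 ≡ 4 (mod 7).
    Then x = 1 + 11·4 = 45, valid modulo lcm(11, 7) = 77: x ≡ 45 (mod 77).
  Combine with x ≡ 1 (mod 19); new modulus lcm = 1463.
    Write x = 45 + 77·t and substitute into x ≡ 1 (mod 19): 77·t ≡ 1 − 45 = -44 (mod 19).
    Reduce coefficients mod 19: 1·t ≡ 13 (mod 19).
    So t ≡ 13 (mod 19).
    Then x = 45 + 77·13 = 1046, valid modulo lcm(77, 19) = 1463: x ≡ 1046 (mod 1463).
  Combine with x ≡ 3 (mod 4); new modulus lcm = 5852.
    Write x = 1046 + 1463·t and substitute into x ≡ 3 (mod 4): 1463·t ≡ 3 − 1046 = -1043 (mod 4).
    Reduce coefficients mod 4: 3·t ≡ 1 (mod 4).
    The inverse of 3 mod 4 is 3 (since 3·3 = 9 = 2·4 + 1), so t ≡ 3·1 = 3 ≡ 3 (mod 4).
    Then x = 1046 + 1463·3 = 5435, valid modulo lcm(1463, 4) = 5852: x ≡ 5435 (mod 5852).
Verify against each original: 5435 mod 11 = 1, 5435 mod 7 = 3, 5435 mod 19 = 1, 5435 mod 4 = 3.

x ≡ 5435 (mod 5852).


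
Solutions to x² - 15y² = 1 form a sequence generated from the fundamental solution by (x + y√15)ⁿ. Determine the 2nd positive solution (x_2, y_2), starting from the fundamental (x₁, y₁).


Step 1: Find the fundamental solution (x₁, y₁) of x² - 15y² = 1.
  Expand √15 as a continued fraction. a₀ = ⌊√15⌋ = 3; iterate m_{k+1} = d_k·a_k − m_k, d_{k+1} = (15 − m_{k+1}²)/d_k, a_{k+1} = ⌊(a₀ + m_{k+1})/d_{k+1}⌋ (starting m₀ = 0, d₀ = 1), with convergents p_k = a_k·p_{k-1} + p_{k-2}, q_k = a_k·q_{k-1} + q_{k-2} (p₋₁ = 1, q₋₁ = 0):
  k = 0: a₀ = 3; p₀/q₀ = 3/1; p₀² − 15·q₀² = 9 − 15 = -6.
  k = 1: m = 3, d = 6, a = ⌊(3 + 3)/6⌋ = 1; p/q = (1·3 + 1)/(1·1 + 0) = 4/1; p² − 15·q² = 16 − 15 = 1.
  The first convergent with p² − 15·q² = 1 gives the fundamental solution (x₁, y₁) = (4, 1).
Step 2: Apply the recurrence (x_{n+1}, y_{n+1}) = (x₁x_n + 15y₁y_n, x₁y_n + y₁x_n) repeatedly.
  From (x_1, y_1) = (4, 1): x_2 = 4·4 + 15·1·1 = 31; y_2 = 4·1 + 1·4 = 8.
Step 3: Verify x_2² - 15·y_2² = 961 - 960 = 1 (should be 1). ✓

(x_1, y_1) = (4, 1); (x_2, y_2) = (31, 8).


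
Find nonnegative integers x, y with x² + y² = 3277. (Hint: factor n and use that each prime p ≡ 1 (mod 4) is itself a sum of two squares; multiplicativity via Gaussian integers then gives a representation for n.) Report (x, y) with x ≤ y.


Step 1: Factor n = 3277 = 29 · 113.
Step 2: Check the mod-4 condition on each prime factor: 29 ≡ 1 (mod 4), exponent 1; 113 ≡ 1 (mod 4), exponent 1.
All primes ≡ 3 (mod 4) appear to even exponent (or don't appear), so by the two-squares theorem n IS expressible as a sum of two squares.
Step 3: Build a representation. Here n = 29 · 113 is a product of primes ≡ 1 (mod 4). Each prime p ≡ 1 (mod 4) is itself a sum of two squares; find a² by testing p − a² for a perfect square:
  29: 29 − 1² = 28, 29 − 2² = 25 = 5² ⇒ 29 = 2² + 5².
  113: 113 − 1² = 112, 113 − 2² = 109, 113 − 3² = 104, 113 − 4² = 97, 113 − 5² = 88, 113 − 6² = 77, 113 − 7² = 64 = 8² ⇒ 113 = 7² + 8².
  Combine using the Brahmagupta–Fibonacci identity (a² + b²)(c² + d²) = (ac − bd)² + (ad + bc)² = (ac + bd)² + (ad − bc)²:
  29 · 113 = 3277: from (2² + 5²)(7² + 8²), take (2·7 − 5·8, 2·8 + 5·7) = (14 − 40, 16 + 35) = (-26, 51); dropping signs (only squares matter) gives (26, 51); check 26² + 51² = 676 + 2601 = 3277 ✓.
Step 4: Order so x ≤ y and verify: 26² + 51² = 676 + 2601 = 3277 = n. ✓

n = 3277 = 26² + 51² (one valid representation with x ≤ y).


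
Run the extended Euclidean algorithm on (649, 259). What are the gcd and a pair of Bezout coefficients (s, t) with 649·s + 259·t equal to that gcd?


Euclidean algorithm on (649, 259) — divide until remainder is 0:
  649 = 2 · 259 + 131
  259 = 1 · 131 + 128
  131 = 1 · 128 + 3
  128 = 42 · 3 + 2
  3 = 1 · 2 + 1
  2 = 2 · 1 + 0
gcd(649, 259) = 1.
Track Bezout coefficients alongside the remainders: start with r₀ = 649 = a·1 + b·0 (s = 1, t = 0) and r₁ = 259 = a·0 + b·1 (s = 0, t = 1); each new remainder r_{k+1} = r_{k-1} − q_k·r_k inherits s_{k+1} = s_{k-1} − q_k·s_k, t_{k+1} = t_{k-1} − q_k·t_k, so r_k = a·s_k + b·t_k at every step:
  q = 2: r = 131, s = 1 − 2·0 = 1, t = 0 − 2·1 = -2  (check: 649·1 + 259·(-2) = 131)
  q = 1: r = 128, s = 0 − 1·1 = -1, t = 1 − 1·(-2) = 3  (check: 649·(-1) + 259·3 = 128)
  q = 1: r = 3, s = 1 − 1·(-1) = 2, t = -2 − 1·3 = -5  (check: 649·2 + 259·(-5) = 3)
  q = 42: r = 2, s = -1 − 42·2 = -85, t = 3 − 42·(-5) = 213  (check: 649·(-85) + 259·213 = 2)
  q = 1: r = 1, s = 2 − 1·(-85) = 87, t = -5 − 1·213 = -218  (check: 649·87 + 259·(-218) = 1)
The row with r = 1 (the gcd) gives the Bezout coefficients s = 87, t = -218.
Result: 649 · (87) + 259 · (-218) = 1.

gcd(649, 259) = 1; s = 87, t = -218 (check: 649·87 + 259·(-218) = 1).


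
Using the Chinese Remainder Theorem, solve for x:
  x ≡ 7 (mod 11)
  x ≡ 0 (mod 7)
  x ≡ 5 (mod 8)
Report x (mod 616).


Moduli 11, 7, 8 are pairwise coprime; by CRT there is a unique solution modulo M = 11 · 7 · 8 = 616.
Solve pairwise, accumulating the modulus:
  Start with x ≡ 7 (mod 11).
  Combine with x ≡ 0 (mod 7): since gcd(11, 7) = 1, we get a unique residue mod 77.
    Write x = 7 + 11·t and substitute into x ≡ 0 (mod 7): 11·t ≡ 0 − 7 = -7 (mod 7).
    Reduce coefficients mod 7: 4·t ≡ 0 (mod 7).
    The inverse of 4 mod 7 is 2 (since 4·2 = 8 = 1·7 + 1), so t ≡ 2·0 = 0 ≡ 0 (mod 7).
    Then x = 7 + 11·0 = 7, valid modulo lcm(11, 7) = 77: x ≡ 7 (mod 77).
  Combine with x ≡ 5 (mod 8): since gcd(77, 8) = 1, we get a unique residue mod 616.
    Write x = 7 + 77·t and substitute into x ≡ 5 (mod 8): 77·t ≡ 5 − 7 = -2 (mod 8).
    Reduce coefficients mod 8: 5·t ≡ 6 (mod 8).
    The inverse of 5 mod 8 is 5 (since 5·5 = 25 = 3·8 + 1), so t ≡ 5·6 = 30 ≡ 6 (mod 8).
    Then x = 7 + 77·6 = 469, valid modulo lcm(77, 8) = 616: x ≡ 469 (mod 616).
Verify: 469 mod 11 = 7 ✓, 469 mod 7 = 0 ✓, 469 mod 8 = 5 ✓.

x ≡ 469 (mod 616).


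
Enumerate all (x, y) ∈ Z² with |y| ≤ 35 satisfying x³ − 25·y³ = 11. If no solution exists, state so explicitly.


The equation is x³ - 25y³ = 11. For fixed y, x³ = 25·y³ + 11, so a solution requires the RHS to be a perfect cube.
Strategy: iterate y from -35 to 35, compute RHS = 25·y³ + 11, and check whether it is a (positive or negative) perfect cube.
Check small values of y:
  y = 0: RHS = 11 is not a perfect cube.
  y = 1: RHS = 36 is not a perfect cube.
  y = -1: RHS = -14 is not a perfect cube.
  y = 2: RHS = 211 is not a perfect cube.
  y = -2: RHS = -189 is not a perfect cube.
  y = 3: RHS = 686 is not a perfect cube.
  y = -3: RHS = -664 is not a perfect cube.
Continuing the search up to |y| = 35 finds no solutions either.
No (x, y) in the scanned range satisfies the equation.

No integer solutions with |y| ≤ 35.


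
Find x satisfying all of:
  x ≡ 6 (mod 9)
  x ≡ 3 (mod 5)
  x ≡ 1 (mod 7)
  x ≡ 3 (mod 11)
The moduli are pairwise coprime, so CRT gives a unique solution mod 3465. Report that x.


Product of moduli M = 9 · 5 · 7 · 11 = 3465.
Merge one congruence at a time:
  Start: x ≡ 6 (mod 9).
  Combine with x ≡ 3 (mod 5); new modulus lcm = 45.
    Write x = 6 + 9·t and substitute into x ≡ 3 (mod 5): 9·t ≡ 3 − 6 = -3 (mod 5).
    Reduce coefficients mod 5: 4·t ≡ 2 (mod 5).
    The inverse of 4 mod 5 is 4 (since 4·4 = 16 = 3·5 + 1), so t ≡ 4·2 = 8 ≡ 3 (mod 5).
    Then x = 6 + 9·3 = 33, valid modulo lcm(9, 5) = 45: x ≡ 33 (mod 45).
  Combine with x ≡ 1 (mod 7); new modulus lcm = 315.
    Write x = 33 + 45·t and substitute into x ≡ 1 (mod 7): 45·t ≡ 1 − 33 = -32 (mod 7).
    Reduce coefficients mod 7: 3·t ≡ 3 (mod 7).
    The inverse of 3 mod 7 is 5 (since 3·5 = 15 = 2·7 + 1), so t ≡ 5·3 = 15 ≡ 1 (mod 7).
    Then x = 33 + 45·1 = 78, valid modulo lcm(45, 7) = 315: x ≡ 78 (mod 315).
  Combine with x ≡ 3 (mod 11); new modulus lcm = 3465.
    Write x = 78 + 315·t and substitute into x ≡ 3 (mod 11): 315·t ≡ 3 − 78 = -75 (mod 11).
    Reduce coefficients mod 11: 7·t ≡ 2 (mod 11).
    The inverse of 7 mod 11 is 8 (since 7·8 = 56 = 5·11 + 1), so t ≡ 8·2 = 16 ≡ 5 (mod 11).
    Then x = 78 + 315·5 = 1653, valid modulo lcm(315, 11) = 3465: x ≡ 1653 (mod 3465).
Verify against each original: 1653 mod 9 = 6, 1653 mod 5 = 3, 1653 mod 7 = 1, 1653 mod 11 = 3.

x ≡ 1653 (mod 3465).


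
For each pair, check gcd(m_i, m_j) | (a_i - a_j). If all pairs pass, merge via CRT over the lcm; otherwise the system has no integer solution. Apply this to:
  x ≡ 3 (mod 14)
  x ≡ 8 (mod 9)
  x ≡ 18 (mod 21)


Moduli 14, 9, 21 are not pairwise coprime, so CRT works modulo lcm(m_i) when all pairwise compatibility conditions hold.
Pairwise compatibility: gcd(m_i, m_j) must divide a_i - a_j for every pair.
Merge one congruence at a time:
  Start: x ≡ 3 (mod 14).
  Combine with x ≡ 8 (mod 9): gcd(14, 9) = 1; 8 - 3 = 5, which IS divisible by 1, so compatible.
    Write x = 3 + 14·t and substitute into x ≡ 8 (mod 9): 14·t ≡ 8 − 3 = 5 (mod 9).
    Reduce coefficients mod 9: 5·t ≡ 5 (mod 9).
    The inverse of 5 mod 9 is 2 (since 5·2 = 10 = 1·9 + 1), so t ≡ 2·5 = 10 ≡ 1 (mod 9).
    Then x = 3 + 14·1 = 17, valid modulo lcm(14, 9) = 126: x ≡ 17 (mod 126).
  Combine with x ≡ 18 (mod 21): gcd(126, 21) = 21, and 18 - 17 = 1 is NOT divisible by 21.
    ⇒ system is inconsistent (no integer solution).

No solution (the system is inconsistent).
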